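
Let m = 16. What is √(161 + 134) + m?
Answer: 16 + √295 ≈ 33.176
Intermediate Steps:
√(161 + 134) + m = √(161 + 134) + 16 = √295 + 16 = 16 + √295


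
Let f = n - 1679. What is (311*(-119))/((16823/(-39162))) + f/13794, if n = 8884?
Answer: 1817491477397/21096042 ≈ 86153.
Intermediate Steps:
f = 7205 (f = 8884 - 1679 = 7205)
(311*(-119))/((16823/(-39162))) + f/13794 = (311*(-119))/((16823/(-39162))) + 7205/13794 = -37009/(16823*(-1/39162)) + 7205*(1/13794) = -37009/(-16823/39162) + 655/1254 = -37009*(-39162/16823) + 655/1254 = 1449346458/16823 + 655/1254 = 1817491477397/21096042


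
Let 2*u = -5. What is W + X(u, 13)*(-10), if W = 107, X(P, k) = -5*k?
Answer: 757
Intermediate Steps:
u = -5/2 (u = (1/2)*(-5) = -5/2 ≈ -2.5000)
W + X(u, 13)*(-10) = 107 - 5*13*(-10) = 107 - 65*(-10) = 107 + 650 = 757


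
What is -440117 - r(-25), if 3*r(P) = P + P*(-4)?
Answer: -440142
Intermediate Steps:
r(P) = -P (r(P) = (P + P*(-4))/3 = (P - 4*P)/3 = (-3*P)/3 = -P)
-440117 - r(-25) = -440117 - (-1)*(-25) = -440117 - 1*25 = -440117 - 25 = -440142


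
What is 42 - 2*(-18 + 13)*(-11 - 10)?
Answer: -168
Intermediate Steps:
42 - 2*(-18 + 13)*(-11 - 10) = 42 - (-10)*(-21) = 42 - 2*105 = 42 - 210 = -168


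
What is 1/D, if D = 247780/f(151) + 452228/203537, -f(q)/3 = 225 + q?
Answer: -57397434/12480571169 ≈ -0.0045989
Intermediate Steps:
f(q) = -675 - 3*q (f(q) = -3*(225 + q) = -675 - 3*q)
D = -12480571169/57397434 (D = 247780/(-675 - 3*151) + 452228/203537 = 247780/(-675 - 453) + 452228*(1/203537) = 247780/(-1128) + 452228/203537 = 247780*(-1/1128) + 452228/203537 = -61945/282 + 452228/203537 = -12480571169/57397434 ≈ -217.44)
1/D = 1/(-12480571169/57397434) = -57397434/12480571169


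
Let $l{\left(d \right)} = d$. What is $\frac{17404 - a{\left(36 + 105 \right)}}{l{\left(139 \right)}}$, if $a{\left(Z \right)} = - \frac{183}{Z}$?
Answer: $\frac{818049}{6533} \approx 125.22$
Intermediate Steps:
$\frac{17404 - a{\left(36 + 105 \right)}}{l{\left(139 \right)}} = \frac{17404 - - \frac{183}{36 + 105}}{139} = \left(17404 - - \frac{183}{141}\right) \frac{1}{139} = \left(17404 - \left(-183\right) \frac{1}{141}\right) \frac{1}{139} = \left(17404 - - \frac{61}{47}\right) \frac{1}{139} = \left(17404 + \frac{61}{47}\right) \frac{1}{139} = \frac{818049}{47} \cdot \frac{1}{139} = \frac{818049}{6533}$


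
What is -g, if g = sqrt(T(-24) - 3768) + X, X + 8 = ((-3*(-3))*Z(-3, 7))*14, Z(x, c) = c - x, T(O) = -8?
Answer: -1252 - 8*I*sqrt(59) ≈ -1252.0 - 61.449*I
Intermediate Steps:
X = 1252 (X = -8 + ((-3*(-3))*(7 - 1*(-3)))*14 = -8 + (9*(7 + 3))*14 = -8 + (9*10)*14 = -8 + 90*14 = -8 + 1260 = 1252)
g = 1252 + 8*I*sqrt(59) (g = sqrt(-8 - 3768) + 1252 = sqrt(-3776) + 1252 = 8*I*sqrt(59) + 1252 = 1252 + 8*I*sqrt(59) ≈ 1252.0 + 61.449*I)
-g = -(1252 + 8*I*sqrt(59)) = -1252 - 8*I*sqrt(59)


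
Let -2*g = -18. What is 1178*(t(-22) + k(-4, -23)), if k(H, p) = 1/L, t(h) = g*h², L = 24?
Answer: 61577005/12 ≈ 5.1314e+6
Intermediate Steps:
g = 9 (g = -½*(-18) = 9)
t(h) = 9*h²
k(H, p) = 1/24
1178*(t(-22) + k(-4, -23)) = 1178*(9*(-22)² + 1/24) = 1178*(9*484 + 1/24) = 1178*(4356 + 1/24) = 1178*(104545/24) = 61577005/12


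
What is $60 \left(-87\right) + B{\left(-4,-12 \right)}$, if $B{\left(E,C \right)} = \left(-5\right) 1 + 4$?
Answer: $-5221$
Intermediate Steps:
$B{\left(E,C \right)} = -1$ ($B{\left(E,C \right)} = -5 + 4 = -1$)
$60 \left(-87\right) + B{\left(-4,-12 \right)} = 60 \left(-87\right) - 1 = -5220 - 1 = -5221$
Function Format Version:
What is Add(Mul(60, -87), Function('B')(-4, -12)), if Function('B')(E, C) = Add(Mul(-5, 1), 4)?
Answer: -5221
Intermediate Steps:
Function('B')(E, C) = -1 (Function('B')(E, C) = Add(-5, 4) = -1)
Add(Mul(60, -87), Function('B')(-4, -12)) = Add(Mul(60, -87), -1) = Add(-5220, -1) = -5221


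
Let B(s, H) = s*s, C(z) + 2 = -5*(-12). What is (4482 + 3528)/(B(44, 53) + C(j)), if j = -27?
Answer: 4005/997 ≈ 4.0171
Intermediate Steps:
C(z) = 58 (C(z) = -2 - 5*(-12) = -2 + 60 = 58)
B(s, H) = s²
(4482 + 3528)/(B(44, 53) + C(j)) = (4482 + 3528)/(44² + 58) = 8010/(1936 + 58) = 8010/1994 = 8010*(1/1994) = 4005/997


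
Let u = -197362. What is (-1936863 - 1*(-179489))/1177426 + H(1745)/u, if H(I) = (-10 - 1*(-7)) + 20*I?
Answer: -193963741255/116189575106 ≈ -1.6694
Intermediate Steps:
H(I) = -3 + 20*I (H(I) = (-10 + 7) + 20*I = -3 + 20*I)
(-1936863 - 1*(-179489))/1177426 + H(1745)/u = (-1936863 - 1*(-179489))/1177426 + (-3 + 20*1745)/(-197362) = (-1936863 + 179489)*(1/1177426) + (-3 + 34900)*(-1/197362) = -1757374*1/1177426 + 34897*(-1/197362) = -878687/588713 - 34897/197362 = -193963741255/116189575106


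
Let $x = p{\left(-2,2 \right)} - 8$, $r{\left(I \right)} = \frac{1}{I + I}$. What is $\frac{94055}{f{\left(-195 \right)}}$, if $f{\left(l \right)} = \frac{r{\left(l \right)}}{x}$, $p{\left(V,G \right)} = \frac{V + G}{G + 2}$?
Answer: $293451600$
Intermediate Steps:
$p{\left(V,G \right)} = \frac{G + V}{2 + G}$
$r{\left(I \right)} = \frac{1}{2 I}$
$x = -8$ ($x = \frac{2 - 2}{2 + 2} - 8 = \frac{1}{4} \cdot 0 - 8 = 0 - 8 = -8$)
$f{\left(l \right)} = - \frac{1}{16 l}$ ($f{\left(l \right)} = \frac{\frac{1}{2} \frac{1}{l}}{-8} = \frac{1}{2 l} \left(- \frac{1}{8}\right) = - \frac{1}{16 l}$)
$\frac{94055}{f{\left(-195 \right)}} = \frac{94055}{\left(- \frac{1}{16}\right) \frac{1}{-195}} = \frac{94055}{\left(- \frac{1}{16}\right) \left(- \frac{1}{195}\right)} = 94055 \frac{1}{\frac{1}{3120}} = 94055 \cdot 3120 = 293451600$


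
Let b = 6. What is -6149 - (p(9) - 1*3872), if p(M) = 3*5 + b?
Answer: -2298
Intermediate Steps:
p(M) = 21 (p(M) = 3*5 + 6 = 15 + 6 = 21)
-6149 - (p(9) - 1*3872) = -6149 - (21 - 1*3872) = -6149 - (21 - 3872) = -6149 - 1*(-3851) = -6149 + 3851 = -2298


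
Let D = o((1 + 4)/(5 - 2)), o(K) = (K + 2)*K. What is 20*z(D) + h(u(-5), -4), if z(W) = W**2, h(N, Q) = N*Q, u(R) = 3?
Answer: 59528/81 ≈ 734.91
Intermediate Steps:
o(K) = K*(2 + K) (o(K) = (2 + K)*K = K*(2 + K))
D = 55/9 (D = ((1 + 4)/(5 - 2))*(2 + (1 + 4)/(5 - 2)) = (5/3)*(2 + 5/3) = (5*(1/3))*(2 + 5*(1/3)) = 5*(2 + 5/3)/3 = (5/3)*(11/3) = 55/9 ≈ 6.1111)
20*z(D) + h(u(-5), -4) = 20*(55/9)**2 + 3*(-4) = 20*(3025/81) - 12 = 60500/81 - 12 = 59528/81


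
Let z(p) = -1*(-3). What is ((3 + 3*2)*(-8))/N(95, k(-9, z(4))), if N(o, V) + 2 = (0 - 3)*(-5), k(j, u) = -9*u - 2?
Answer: -72/13 ≈ -5.5385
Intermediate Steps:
z(p) = 3
k(j, u) = -2 - 9*u
N(o, V) = 13 (N(o, V) = -2 + (0 - 3)*(-5) = -2 - 3*(-5) = -2 + 15 = 13)
((3 + 3*2)*(-8))/N(95, k(-9, z(4))) = ((3 + 3*2)*(-8))/13 = ((3 + 6)*(-8))*(1/13) = (9*(-8))*(1/13) = -72*1/13 = -72/13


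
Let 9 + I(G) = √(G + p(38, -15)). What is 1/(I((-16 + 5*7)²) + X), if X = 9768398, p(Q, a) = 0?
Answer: 1/9768408 ≈ 1.0237e-7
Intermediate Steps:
I(G) = -9 + √G (I(G) = -9 + √(G + 0) = -9 + √G)
1/(I((-16 + 5*7)²) + X) = 1/((-9 + √((-16 + 5*7)²)) + 9768398) = 1/((-9 + √((-16 + 35)²)) + 9768398) = 1/((-9 + √(19²)) + 9768398) = 1/((-9 + √361) + 9768398) = 1/((-9 + 19) + 9768398) = 1/(10 + 9768398) = 1/9768408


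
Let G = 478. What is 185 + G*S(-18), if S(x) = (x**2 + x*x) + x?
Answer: 301325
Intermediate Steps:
S(x) = x + 2*x**2 (S(x) = (x**2 + x**2) + x = 2*x**2 + x = x + 2*x**2)
185 + G*S(-18) = 185 + 478*(-18*(1 + 2*(-18))) = 185 + 478*(-18*(1 - 36)) = 185 + 478*(-18*(-35)) = 185 + 478*630 = 185 + 301140 = 301325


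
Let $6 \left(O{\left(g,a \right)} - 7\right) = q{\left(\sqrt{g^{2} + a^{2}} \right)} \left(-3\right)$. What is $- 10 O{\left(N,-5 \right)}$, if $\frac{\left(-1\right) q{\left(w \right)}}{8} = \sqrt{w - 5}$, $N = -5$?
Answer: $-70 - 40 \sqrt{-5 + 5 \sqrt{2}} \approx -127.56$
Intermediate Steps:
$q{\left(w \right)} = - 8 \sqrt{-5 + w}$ ($q{\left(w \right)} = - 8 \sqrt{w - 5} = - 8 \sqrt{-5 + w}$)
$O{\left(g,a \right)} = 7 + 4 \sqrt{-5 + \sqrt{a^{2} + g^{2}}}$ ($O{\left(g,a \right)} = 7 + \frac{- 8 \sqrt{-5 + \sqrt{g^{2} + a^{2}}} \left(-3\right)}{6} = 7 + \frac{- 8 \sqrt{-5 + \sqrt{a^{2} + g^{2}}} \left(-3\right)}{6} = 7 + \frac{24 \sqrt{-5 + \sqrt{a^{2} + g^{2}}}}{6} = 7 + 4 \sqrt{-5 + \sqrt{a^{2} + g^{2}}}$)
$- 10 O{\left(N,-5 \right)} = - 10 \left(7 + 4 \sqrt{-5 + \sqrt{\left(-5\right)^{2} + \left(-5\right)^{2}}}\right) = - 10 \left(7 + 4 \sqrt{-5 + \sqrt{25 + 25}}\right) = - 10 \left(7 + 4 \sqrt{-5 + \sqrt{50}}\right) = - 10 \left(7 + 4 \sqrt{-5 + 5 \sqrt{2}}\right) = -70 - 40 \sqrt{-5 + 5 \sqrt{2}}$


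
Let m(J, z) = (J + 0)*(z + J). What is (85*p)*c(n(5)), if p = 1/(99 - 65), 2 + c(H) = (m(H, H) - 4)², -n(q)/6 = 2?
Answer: 201635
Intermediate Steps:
n(q) = -12 (n(q) = -6*2 = -12)
m(J, z) = J*(J + z)
c(H) = -2 + (-4 + 2*H²)² (c(H) = -2 + (H*(H + H) - 4)² = -2 + (H*(2*H) - 4)² = -2 + (2*H² - 4)² = -2 + (-4 + 2*H²)²)
p = 1/34 ≈ 0.029412
(85*p)*c(n(5)) = (85*(1/34))*(-2 + 4*(-2 + (-12)²)²) = 5*(-2 + 4*(-2 + 144)²)/2 = 5*(-2 + 4*142²)/2 = 5*(-2 + 4*20164)/2 = 5*(-2 + 80656)/2 = (5/2)*80654 = 201635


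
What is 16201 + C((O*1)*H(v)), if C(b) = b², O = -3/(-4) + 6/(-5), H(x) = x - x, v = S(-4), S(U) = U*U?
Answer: 16201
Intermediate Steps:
S(U) = U²
v = 16 (v = (-4)² = 16)
H(x) = 0
O = -9/20 (O = -3*(-¼) + 6*(-⅕) = ¾ - 6/5 = -9/20 ≈ -0.45000)
16201 + C((O*1)*H(v)) = 16201 + (-9/20*1*0)² = 16201 + (-9/20*0)² = 16201 + 0² = 16201 + 0 = 16201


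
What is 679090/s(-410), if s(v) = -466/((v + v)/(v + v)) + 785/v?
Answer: -55685380/38369 ≈ -1451.3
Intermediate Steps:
s(v) = -466 + 785/v (s(v) = -466/((2*v)/((2*v))) + 785/v = -466/((2*v)*(1/(2*v))) + 785/v = -466/1 + 785/v = -466*1 + 785/v = -466 + 785/v)
679090/s(-410) = 679090/(-466 + 785/(-410)) = 679090/(-466 + 785*(-1/410)) = 679090/(-466 - 157/82) = 679090/(-38369/82) = 679090*(-82/38369) = -55685380/38369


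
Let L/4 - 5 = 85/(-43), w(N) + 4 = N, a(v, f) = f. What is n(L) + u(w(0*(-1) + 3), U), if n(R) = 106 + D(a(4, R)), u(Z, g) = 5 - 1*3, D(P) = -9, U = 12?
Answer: 99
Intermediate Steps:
w(N) = -4 + N
u(Z, g) = 2 (u(Z, g) = 5 - 3 = 2)
L = 520/43 (L = 20 + 4*(85/(-43)) = 20 + 4*(85*(-1/43)) = 20 + 4*(-85/43) = 20 - 340/43 = 520/43 ≈ 12.093)
n(R) = 97 (n(R) = 106 - 9 = 97)
n(L) + u(w(0*(-1) + 3), U) = 97 + 2 = 99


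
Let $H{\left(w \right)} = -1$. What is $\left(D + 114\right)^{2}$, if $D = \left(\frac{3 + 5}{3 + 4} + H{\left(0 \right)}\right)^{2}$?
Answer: $\frac{31214569}{2401} \approx 13001.0$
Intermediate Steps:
$D = \frac{1}{49}$ ($D = \left(\frac{3 + 5}{3 + 4} - 1\right)^{2} = \left(\frac{8}{7} - 1\right)^{2} = \left(\frac{1}{7}\right)^{2} = \frac{1}{49} \approx 0.020408$)
$\left(D + 114\right)^{2} = \left(\frac{1}{49} + 114\right)^{2} = \left(\frac{5587}{49}\right)^{2} = \frac{31214569}{2401}$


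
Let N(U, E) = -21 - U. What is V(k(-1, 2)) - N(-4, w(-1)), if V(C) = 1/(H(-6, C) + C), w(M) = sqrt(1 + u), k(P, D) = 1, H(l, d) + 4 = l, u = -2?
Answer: 152/9 ≈ 16.889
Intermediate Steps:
H(l, d) = -4 + l
w(M) = I (w(M) = sqrt(1 - 2) = sqrt(-1) = I)
V(C) = 1/(-10 + C) (V(C) = 1/((-4 - 6) + C) = 1/(-10 + C))
V(k(-1, 2)) - N(-4, w(-1)) = 1/(-10 + 1) - (-21 - 1*(-4)) = 1/(-9) - (-21 + 4) = -1/9 - 1*(-17) = -1/9 + 17 = 152/9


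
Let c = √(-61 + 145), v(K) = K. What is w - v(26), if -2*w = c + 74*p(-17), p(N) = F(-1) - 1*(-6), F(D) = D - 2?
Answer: -137 - √21 ≈ -141.58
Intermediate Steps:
F(D) = -2 + D
c = 2*√21 (c = √84 = 2*√21 ≈ 9.1651)
p(N) = 3 (p(N) = (-2 - 1) - 1*(-6) = -3 + 6 = 3)
w = -111 - √21 (w = -(2*√21 + 74*3)/2 = -(2*√21 + 222)/2 = -(222 + 2*√21)/2 = -111 - √21 ≈ -115.58)
w - v(26) = (-111 - √21) - 1*26 = (-111 - √21) - 26 = -137 - √21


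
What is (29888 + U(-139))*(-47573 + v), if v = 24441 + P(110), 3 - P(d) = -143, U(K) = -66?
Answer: -685488492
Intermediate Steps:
P(d) = 146 (P(d) = 3 - 1*(-143) = 3 + 143 = 146)
v = 24587 (v = 24441 + 146 = 24587)
(29888 + U(-139))*(-47573 + v) = (29888 - 66)*(-47573 + 24587) = 29822*(-22986) = -685488492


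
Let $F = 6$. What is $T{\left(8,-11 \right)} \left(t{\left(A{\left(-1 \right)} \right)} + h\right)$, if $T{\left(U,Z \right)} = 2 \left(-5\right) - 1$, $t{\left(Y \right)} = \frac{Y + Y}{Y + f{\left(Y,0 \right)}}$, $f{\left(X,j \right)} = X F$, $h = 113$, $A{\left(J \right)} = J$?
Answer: $- \frac{8723}{7} \approx -1246.1$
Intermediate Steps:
$f{\left(X,j \right)} = 6 X$ ($f{\left(X,j \right)} = X 6 = 6 X$)
$t{\left(Y \right)} = \frac{2}{7}$ ($t{\left(Y \right)} = \frac{Y + Y}{Y + 6 Y} = \frac{2 Y}{7 Y} = 2 Y \frac{1}{7 Y} = \frac{2}{7}$)
$T{\left(U,Z \right)} = -11$ ($T{\left(U,Z \right)} = -10 - 1 = -11$)
$T{\left(8,-11 \right)} \left(t{\left(A{\left(-1 \right)} \right)} + h\right) = - 11 \left(\frac{2}{7} + 113\right) = \left(-11\right) \frac{793}{7} = - \frac{8723}{7}$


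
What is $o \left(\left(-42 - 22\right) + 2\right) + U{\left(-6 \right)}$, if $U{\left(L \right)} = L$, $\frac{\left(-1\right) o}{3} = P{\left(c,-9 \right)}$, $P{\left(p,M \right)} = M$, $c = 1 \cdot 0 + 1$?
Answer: $-1680$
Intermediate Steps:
$c = 1$ ($c = 0 + 1 = 1$)
$o = 27$ ($o = \left(-3\right) \left(-9\right) = 27$)
$o \left(\left(-42 - 22\right) + 2\right) + U{\left(-6 \right)} = 27 \left(\left(-42 - 22\right) + 2\right) - 6 = 27 \left(-64 + 2\right) - 6 = 27 \left(-62\right) - 6 = -1674 - 6 = -1680$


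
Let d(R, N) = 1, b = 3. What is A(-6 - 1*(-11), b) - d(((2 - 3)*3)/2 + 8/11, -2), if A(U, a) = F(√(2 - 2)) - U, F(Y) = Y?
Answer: -6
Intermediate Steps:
A(U, a) = -U (A(U, a) = √(2 - 2) - U = √0 - U = 0 - U = -U)
A(-6 - 1*(-11), b) - d(((2 - 3)*3)/2 + 8/11, -2) = -(-6 - 1*(-11)) - 1*1 = -(-6 + 11) - 1 = -1*5 - 1 = -5 - 1 = -6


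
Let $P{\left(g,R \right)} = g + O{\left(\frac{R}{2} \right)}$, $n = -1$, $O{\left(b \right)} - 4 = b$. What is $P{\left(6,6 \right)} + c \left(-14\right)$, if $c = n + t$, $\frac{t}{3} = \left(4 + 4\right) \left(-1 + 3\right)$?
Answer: $-645$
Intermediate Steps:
$O{\left(b \right)} = 4 + b$
$t = 48$ ($t = 3 \left(4 + 4\right) \left(-1 + 3\right) = 3 \cdot 8 \cdot 2 = 3 \cdot 16 = 48$)
$P{\left(g,R \right)} = 4 + g + \frac{R}{2}$ ($P{\left(g,R \right)} = g + \left(4 + \frac{R}{2}\right) = 4 + g + \frac{R}{2}$)
$c = 47$ ($c = -1 + 48 = 47$)
$P{\left(6,6 \right)} + c \left(-14\right) = \left(4 + 6 + \frac{1}{2} \cdot 6\right) + 47 \left(-14\right) = \left(4 + 6 + 3\right) - 658 = 13 - 658 = -645$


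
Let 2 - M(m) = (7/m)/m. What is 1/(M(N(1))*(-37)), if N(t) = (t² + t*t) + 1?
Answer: -9/407 ≈ -0.022113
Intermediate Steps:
N(t) = 1 + 2*t² (N(t) = (t² + t²) + 1 = 2*t² + 1 = 1 + 2*t²)
M(m) = 2 - 7/m² (M(m) = 2 - 7/m/m = 2 - 7/m²)
1/(M(N(1))*(-37)) = 1/((2 - 7/(1 + 2*1²)²)*(-37)) = 1/((2 - 7/(1 + 2*1)²)*(-37)) = 1/((2 - 7/(1 + 2)²)*(-37)) = 1/((2 - 7/3²)*(-37)) = 1/((2 - 7*⅑)*(-37)) = 1/((2 - 7/9)*(-37)) = 1/((11/9)*(-37)) = 1/(-407/9) = -9/407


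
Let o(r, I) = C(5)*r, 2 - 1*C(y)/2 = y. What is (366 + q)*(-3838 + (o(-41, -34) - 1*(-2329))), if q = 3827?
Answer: -5295759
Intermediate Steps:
C(y) = 4 - 2*y
o(r, I) = -6*r (o(r, I) = (4 - 2*5)*r = (4 - 10)*r = -6*r)
(366 + q)*(-3838 + (o(-41, -34) - 1*(-2329))) = (366 + 3827)*(-3838 + (-6*(-41) - 1*(-2329))) = 4193*(-3838 + (246 + 2329)) = 4193*(-3838 + 2575) = 4193*(-1263) = -5295759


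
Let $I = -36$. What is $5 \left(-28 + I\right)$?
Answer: $-320$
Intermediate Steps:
$5 \left(-28 + I\right) = 5 \left(-28 - 36\right) = 5 \left(-64\right) = -320$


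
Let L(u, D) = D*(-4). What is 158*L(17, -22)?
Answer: 13904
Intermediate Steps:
L(u, D) = -4*D
158*L(17, -22) = 158*(-4*(-22)) = 158*88 = 13904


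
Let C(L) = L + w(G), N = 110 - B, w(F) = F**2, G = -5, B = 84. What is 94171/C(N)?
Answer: 94171/51 ≈ 1846.5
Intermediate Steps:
N = 26 (N = 110 - 1*84 = 110 - 84 = 26)
C(L) = 25 + L (C(L) = L + (-5)**2 = L + 25 = 25 + L)
94171/C(N) = 94171/(25 + 26) = 94171/51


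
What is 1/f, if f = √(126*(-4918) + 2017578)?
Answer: √1397910/1397910 ≈ 0.00084579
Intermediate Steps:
f = √1397910 (f = √(-619668 + 2017578) = √1397910 ≈ 1182.3)
1/f = 1/(√1397910) = √1397910/1397910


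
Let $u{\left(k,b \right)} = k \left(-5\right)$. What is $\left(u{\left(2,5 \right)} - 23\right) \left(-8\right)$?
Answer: $264$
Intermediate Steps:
$u{\left(k,b \right)} = - 5 k$
$\left(u{\left(2,5 \right)} - 23\right) \left(-8\right) = \left(\left(-5\right) 2 - 23\right) \left(-8\right) = \left(-10 - 23\right) \left(-8\right) = \left(-33\right) \left(-8\right) = 264$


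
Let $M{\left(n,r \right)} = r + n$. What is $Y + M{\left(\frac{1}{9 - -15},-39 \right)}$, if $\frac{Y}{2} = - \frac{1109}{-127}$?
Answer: $- \frac{65513}{3048} \approx -21.494$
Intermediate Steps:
$M{\left(n,r \right)} = n + r$
$Y = \frac{2218}{127}$ ($Y = 2 \left(- \frac{1109}{-127}\right) = 2 \left(\left(-1109\right) \left(- \frac{1}{127}\right)\right) = 2 \cdot \frac{1109}{127} = \frac{2218}{127} \approx 17.465$)
$Y + M{\left(\frac{1}{9 - -15},-39 \right)} = \frac{2218}{127} - \left(39 - \frac{1}{9 - -15}\right) = \frac{2218}{127} - \left(39 - \frac{1}{9 + 15}\right) = \frac{2218}{127} - \left(39 - \frac{1}{24}\right) = \frac{2218}{127} + \left(\frac{1}{24} - 39\right) = \frac{2218}{127} - \frac{935}{24} = - \frac{65513}{3048}$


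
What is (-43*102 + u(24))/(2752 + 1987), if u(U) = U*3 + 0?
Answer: -4314/4739 ≈ -0.91032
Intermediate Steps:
u(U) = 3*U (u(U) = 3*U + 0 = 3*U)
(-43*102 + u(24))/(2752 + 1987) = (-43*102 + 3*24)/(2752 + 1987) = (-4386 + 72)/4739 = -4314*1/4739 = -4314/4739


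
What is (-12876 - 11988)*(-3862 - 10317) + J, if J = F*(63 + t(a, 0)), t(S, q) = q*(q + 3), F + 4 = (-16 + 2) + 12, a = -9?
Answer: 352546278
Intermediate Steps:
F = -6 (F = -4 + ((-16 + 2) + 12) = -4 + (-14 + 12) = -4 - 2 = -6)
t(S, q) = q*(3 + q)
J = -378 (J = -6*(63 + 0*(3 + 0)) = -6*(63 + 0*3) = -6*(63 + 0) = -6*63 = -378)
(-12876 - 11988)*(-3862 - 10317) + J = (-12876 - 11988)*(-3862 - 10317) - 378 = -24864*(-14179) - 378 = 352546656 - 378 = 352546278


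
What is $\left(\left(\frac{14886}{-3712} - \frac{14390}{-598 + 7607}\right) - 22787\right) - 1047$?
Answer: $- \frac{310128326963}{13008704} \approx -23840.0$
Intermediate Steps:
$\left(\left(\frac{14886}{-3712} - \frac{14390}{-598 + 7607}\right) - 22787\right) - 1047 = \left(\left(14886 \left(- \frac{1}{3712}\right) - \frac{14390}{7009}\right) - 22787\right) - 1047 = \left(\left(- \frac{7443}{1856} - \frac{14390}{7009}\right) - 22787\right) - 1047 = \left(- \frac{78875827}{13008704} - 22787\right) - 1047 = - \frac{296508213875}{13008704} - 1047 = - \frac{310128326963}{13008704}$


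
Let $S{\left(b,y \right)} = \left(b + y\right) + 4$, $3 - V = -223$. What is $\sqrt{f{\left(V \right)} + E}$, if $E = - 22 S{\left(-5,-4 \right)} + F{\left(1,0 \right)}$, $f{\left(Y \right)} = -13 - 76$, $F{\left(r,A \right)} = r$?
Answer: $\sqrt{22} \approx 4.6904$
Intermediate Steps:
$V = 226$ ($V = 3 - -223 = 3 + 223 = 226$)
$f{\left(Y \right)} = -89$ ($f{\left(Y \right)} = -13 - 76 = -89$)
$S{\left(b,y \right)} = 4 + b + y$
$E = 111$ ($E = - 22 \left(4 - 5 - 4\right) + 1 = \left(-22\right) \left(-5\right) + 1 = 110 + 1 = 111$)
$\sqrt{f{\left(V \right)} + E} = \sqrt{-89 + 111} = \sqrt{22}$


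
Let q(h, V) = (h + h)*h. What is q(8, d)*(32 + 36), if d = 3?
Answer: 8704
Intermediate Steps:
q(h, V) = 2*h² (q(h, V) = (2*h)*h = 2*h²)
q(8, d)*(32 + 36) = (2*8²)*(32 + 36) = (2*64)*68 = 128*68 = 8704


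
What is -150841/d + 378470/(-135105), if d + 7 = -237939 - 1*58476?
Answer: -18361492207/8009618862 ≈ -2.2924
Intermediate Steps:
d = -296422 (d = -7 + (-237939 - 1*58476) = -7 + (-237939 - 58476) = -7 - 296415 = -296422)
-150841/d + 378470/(-135105) = -150841/(-296422) + 378470/(-135105) = -150841*(-1/296422) + 378470*(-1/135105) = 150841/296422 - 75694/27021 = -18361492207/8009618862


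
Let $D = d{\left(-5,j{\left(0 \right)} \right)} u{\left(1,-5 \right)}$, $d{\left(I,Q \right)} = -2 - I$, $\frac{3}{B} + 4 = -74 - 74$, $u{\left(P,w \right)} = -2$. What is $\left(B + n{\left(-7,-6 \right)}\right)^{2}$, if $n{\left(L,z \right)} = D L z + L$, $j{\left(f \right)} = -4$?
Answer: $\frac{1550075641}{23104} \approx 67091.0$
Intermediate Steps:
$B = - \frac{3}{152}$ ($B = \frac{3}{-4 - 148} = \frac{3}{-152} = 3 \left(- \frac{1}{152}\right) = - \frac{3}{152} \approx -0.019737$)
$D = -6$ ($D = \left(-2 - -5\right) \left(-2\right) = \left(-2 + 5\right) \left(-2\right) = 3 \left(-2\right) = -6$)
$n{\left(L,z \right)} = L - 6 L z$ ($n{\left(L,z \right)} = - 6 L z + L = L - 6 L z$)
$\left(B + n{\left(-7,-6 \right)}\right)^{2} = \left(- \frac{3}{152} - 7 \left(1 - -36\right)\right)^{2} = \left(- \frac{3}{152} - 7 \left(1 + 36\right)\right)^{2} = \left(- \frac{3}{152} - 259\right)^{2} = \left(- \frac{39371}{152}\right)^{2} = \frac{1550075641}{23104}$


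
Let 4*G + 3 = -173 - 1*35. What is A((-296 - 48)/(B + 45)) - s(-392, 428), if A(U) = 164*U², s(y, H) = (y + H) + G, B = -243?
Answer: 20063771/39204 ≈ 511.78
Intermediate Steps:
G = -211/4 (G = -¾ + (-173 - 1*35)/4 = -¾ + (-173 - 35)/4 = -¾ + (¼)*(-208) = -¾ - 52 = -211/4 ≈ -52.750)
s(y, H) = -211/4 + H + y (s(y, H) = (y + H) - 211/4 = (H + y) - 211/4 = -211/4 + H + y)
A((-296 - 48)/(B + 45)) - s(-392, 428) = 164*((-296 - 48)/(-243 + 45))² - (-211/4 + 428 - 392) = 164*(-344/(-198))² - 1*(-67/4) = 164*(-344*(-1/198))² + 67/4 = 164*(172/99)² + 67/4 = 164*(29584/9801) + 67/4 = 4851776/9801 + 67/4 = 20063771/39204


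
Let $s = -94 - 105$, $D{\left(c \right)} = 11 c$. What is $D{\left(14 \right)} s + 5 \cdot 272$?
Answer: $-29286$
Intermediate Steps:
$s = -199$ ($s = -94 - 105 = -199$)
$D{\left(14 \right)} s + 5 \cdot 272 = 11 \cdot 14 \left(-199\right) + 5 \cdot 272 = 154 \left(-199\right) + 1360 = -30646 + 1360 = -29286$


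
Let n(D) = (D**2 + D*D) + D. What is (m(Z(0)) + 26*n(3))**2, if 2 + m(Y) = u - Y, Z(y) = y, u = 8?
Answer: 304704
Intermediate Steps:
n(D) = D + 2*D**2 (n(D) = (D**2 + D**2) + D = 2*D**2 + D = D + 2*D**2)
m(Y) = 6 - Y (m(Y) = -2 + (8 - Y) = 6 - Y)
(m(Z(0)) + 26*n(3))**2 = ((6 - 1*0) + 26*(3*(1 + 2*3)))**2 = ((6 + 0) + 26*(3*(1 + 6)))**2 = (6 + 26*(3*7))**2 = (6 + 26*21)**2 = (6 + 546)**2 = 552**2 = 304704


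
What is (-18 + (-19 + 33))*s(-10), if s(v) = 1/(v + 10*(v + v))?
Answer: 2/105 ≈ 0.019048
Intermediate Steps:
s(v) = 1/(21*v) (s(v) = 1/(v + 10*(2*v)) = 1/(v + 20*v) = 1/(21*v))
(-18 + (-19 + 33))*s(-10) = (-18 + (-19 + 33))*((1/21)/(-10)) = (-18 + 14)*((1/21)*(-1/10)) = -4*(-1/210) = 2/105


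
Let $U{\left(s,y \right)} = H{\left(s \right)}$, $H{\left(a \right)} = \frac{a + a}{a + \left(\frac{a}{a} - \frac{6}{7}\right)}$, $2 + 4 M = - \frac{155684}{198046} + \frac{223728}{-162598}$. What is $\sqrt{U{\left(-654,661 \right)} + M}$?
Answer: $\frac{\sqrt{1303288426611914728801009430}}{36847005204029} \approx 0.97976$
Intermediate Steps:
$M = - \frac{8376631846}{8050470877}$ ($M = - \frac{1}{2} + \frac{- \frac{155684}{198046} + \frac{223728}{-162598}}{4} = - \frac{1}{2} + \frac{\left(-155684\right) \frac{1}{198046} + 223728 \left(- \frac{1}{162598}\right)}{4} = - \frac{1}{2} + \frac{- \frac{77842}{99023} - \frac{111864}{81299}}{4} = - \frac{1}{2} + \frac{1}{4} \left(- \frac{17405585630}{8050470877}\right) = - \frac{1}{2} - \frac{8702792815}{16100941754} = - \frac{8376631846}{8050470877} \approx -1.0405$)
$H{\left(a \right)} = \frac{2 a}{\frac{1}{7} + a}$ ($H{\left(a \right)} = \frac{2 a}{a + \left(1 - \frac{6}{7}\right)} = \frac{2 a}{a + \frac{1}{7}} = \frac{2 a}{\frac{1}{7} + a}$)
$U{\left(s,y \right)} = \frac{14 s}{1 + 7 s}$
$\sqrt{U{\left(-654,661 \right)} + M} = \sqrt{14 \left(-654\right) \frac{1}{1 + 7 \left(-654\right)} - \frac{8376631846}{8050470877}} = \sqrt{14 \left(-654\right) \frac{1}{1 - 4578} - \frac{8376631846}{8050470877}} = \sqrt{14 \left(-654\right) \frac{1}{-4577} - \frac{8376631846}{8050470877}} = \sqrt{14 \left(-654\right) \left(- \frac{1}{4577}\right) - \frac{8376631846}{8050470877}} = \sqrt{\frac{9156}{4577} - \frac{8376631846}{8050470877}} = \sqrt{\frac{35370267390670}{36847005204029}} = \frac{\sqrt{1303288426611914728801009430}}{36847005204029}$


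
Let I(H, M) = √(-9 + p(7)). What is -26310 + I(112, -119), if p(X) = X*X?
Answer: -26310 + 2*√10 ≈ -26304.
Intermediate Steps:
p(X) = X²
I(H, M) = 2*√10 (I(H, M) = √(-9 + 7²) = √(-9 + 49) = √40 = 2*√10)
-26310 + I(112, -119) = -26310 + 2*√10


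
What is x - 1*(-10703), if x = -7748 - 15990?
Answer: -13035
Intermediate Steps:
x = -23738
x - 1*(-10703) = -23738 - 1*(-10703) = -23738 + 10703 = -13035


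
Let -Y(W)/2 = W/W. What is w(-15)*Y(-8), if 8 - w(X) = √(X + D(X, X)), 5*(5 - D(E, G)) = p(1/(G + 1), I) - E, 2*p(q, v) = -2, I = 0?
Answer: -16 + 16*I*√5/5 ≈ -16.0 + 7.1554*I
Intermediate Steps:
Y(W) = -2 (Y(W) = -2*W/W = -2*1 = -2)
p(q, v) = -1 (p(q, v) = (½)*(-2) = -1)
D(E, G) = 26/5 + E/5 (D(E, G) = 5 - (-1 - E)/5 = 5 + (⅕ + E/5) = 26/5 + E/5)
w(X) = 8 - √(26/5 + 6*X/5) (w(X) = 8 - √(X + (26/5 + X/5)) = 8 - √(26/5 + 6*X/5))
w(-15)*Y(-8) = (8 - √(130 + 30*(-15))/5)*(-2) = (8 - √(130 - 450)/5)*(-2) = (8 - 8*I*√5/5)*(-2) = -16 + 16*I*√5/5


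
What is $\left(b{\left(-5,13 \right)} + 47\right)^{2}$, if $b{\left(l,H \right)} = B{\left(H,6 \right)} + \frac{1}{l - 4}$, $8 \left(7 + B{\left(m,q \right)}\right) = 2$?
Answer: $\frac{2088025}{1296} \approx 1611.1$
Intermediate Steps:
$B{\left(m,q \right)} = - \frac{27}{4}$ ($B{\left(m,q \right)} = -7 + \frac{1}{8} \cdot 2 = -7 + \frac{1}{4} = - \frac{27}{4}$)
$b{\left(l,H \right)} = - \frac{27}{4} + \frac{1}{-4 + l}$ ($b{\left(l,H \right)} = - \frac{27}{4} + \frac{1}{l - 4} = - \frac{27}{4} + \frac{1}{-4 + l}$)
$\left(b{\left(-5,13 \right)} + 47\right)^{2} = \left(\frac{112 - -135}{4 \left(-4 - 5\right)} + 47\right)^{2} = \left(\frac{112 + 135}{4 \left(-9\right)} + 47\right)^{2} = \left(\frac{1}{4} \left(- \frac{1}{9}\right) 247 + 47\right)^{2} = \left(- \frac{247}{36} + 47\right)^{2} = \left(\frac{1445}{36}\right)^{2} = \frac{2088025}{1296}$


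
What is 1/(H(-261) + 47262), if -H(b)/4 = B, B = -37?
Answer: 1/47410 ≈ 2.1093e-5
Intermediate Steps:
H(b) = 148 (H(b) = -4*(-37) = 148)
1/(H(-261) + 47262) = 1/(148 + 47262) = 1/47410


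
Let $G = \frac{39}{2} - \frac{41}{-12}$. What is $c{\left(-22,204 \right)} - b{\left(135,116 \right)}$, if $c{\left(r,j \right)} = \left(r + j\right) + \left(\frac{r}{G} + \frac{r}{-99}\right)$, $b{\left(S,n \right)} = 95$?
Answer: $\frac{19409}{225} \approx 86.262$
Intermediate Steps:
$G = \frac{275}{12}$ ($G = 39 \cdot \frac{1}{2} - - \frac{41}{12} = \frac{39}{2} + \frac{41}{12} = \frac{275}{12} \approx 22.917$)
$c{\left(r,j \right)} = j + \frac{2558 r}{2475}$ ($c{\left(r,j \right)} = \left(r + j\right) + \left(\frac{r}{\frac{275}{12}} + \frac{r}{-99}\right) = \left(j + r\right) + \left(r \frac{12}{275} + r \left(- \frac{1}{99}\right)\right) = \left(j + r\right) + \left(\frac{12 r}{275} - \frac{r}{99}\right) = \left(j + r\right) + \frac{83 r}{2475} = j + \frac{2558 r}{2475}$)
$c{\left(-22,204 \right)} - b{\left(135,116 \right)} = \left(204 + \frac{2558}{2475} \left(-22\right)\right) - 95 = \left(204 - \frac{5116}{225}\right) - 95 = \frac{40784}{225} - 95 = \frac{19409}{225}$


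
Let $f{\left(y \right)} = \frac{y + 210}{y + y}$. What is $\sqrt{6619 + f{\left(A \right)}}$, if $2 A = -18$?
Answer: $\frac{\sqrt{237882}}{6} \approx 81.289$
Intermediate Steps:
$A = -9$ ($A = \frac{1}{2} \left(-18\right) = -9$)
$f{\left(y \right)} = \frac{210 + y}{2 y}$
$\sqrt{6619 + f{\left(A \right)}} = \sqrt{6619 + \frac{210 - 9}{2 \left(-9\right)}} = \sqrt{6619 + \frac{1}{2} \left(- \frac{1}{9}\right) 201} = \sqrt{6619 - \frac{67}{6}} = \sqrt{\frac{39647}{6}} = \frac{\sqrt{237882}}{6}$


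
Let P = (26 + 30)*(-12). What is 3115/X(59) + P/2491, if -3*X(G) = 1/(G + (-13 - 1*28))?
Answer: -419011782/2491 ≈ -1.6821e+5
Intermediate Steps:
X(G) = -1/(3*(-41 + G)) (X(G) = -1/(3*(G + (-13 - 1*28))) = -1/(3*(G + (-13 - 28))) = -1/(3*(G - 41)) = -1/(3*(-41 + G)))
P = -672 (P = 56*(-12) = -672)
3115/X(59) + P/2491 = 3115/((-1/(-123 + 3*59))) - 672/2491 = 3115/((-1/(-123 + 177))) - 672*1/2491 = 3115/((-1/54)) - 672/2491 = 3115/((-1*1/54)) - 672/2491 = 3115/(-1/54) - 672/2491 = 3115*(-54) - 672/2491 = -168210 - 672/2491 = -419011782/2491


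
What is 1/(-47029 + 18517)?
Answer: -1/28512 ≈ -3.5073e-5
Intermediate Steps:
1/(-47029 + 18517) = 1/(-28512) = -1/28512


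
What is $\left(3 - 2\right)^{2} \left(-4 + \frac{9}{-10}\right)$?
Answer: $- \frac{49}{10} \approx -4.9$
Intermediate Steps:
$\left(3 - 2\right)^{2} \left(-4 + \frac{9}{-10}\right) = 1^{2} \left(-4 + 9 \left(- \frac{1}{10}\right)\right) = 1 \left(-4 - \frac{9}{10}\right) = 1 \left(- \frac{49}{10}\right) = - \frac{49}{10}$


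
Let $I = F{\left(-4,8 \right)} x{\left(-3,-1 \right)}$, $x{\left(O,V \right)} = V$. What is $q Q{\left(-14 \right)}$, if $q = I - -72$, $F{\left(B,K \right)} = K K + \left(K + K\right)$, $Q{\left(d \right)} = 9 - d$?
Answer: $-184$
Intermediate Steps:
$F{\left(B,K \right)} = K^{2} + 2 K$
$I = -80$ ($I = 8 \left(2 + 8\right) \left(-1\right) = 8 \cdot 10 \left(-1\right) = 80 \left(-1\right) = -80$)
$q = -8$ ($q = -80 - -72 = -80 + 72 = -8$)
$q Q{\left(-14 \right)} = - 8 \left(9 - -14\right) = - 8 \left(9 + 14\right) = \left(-8\right) 23 = -184$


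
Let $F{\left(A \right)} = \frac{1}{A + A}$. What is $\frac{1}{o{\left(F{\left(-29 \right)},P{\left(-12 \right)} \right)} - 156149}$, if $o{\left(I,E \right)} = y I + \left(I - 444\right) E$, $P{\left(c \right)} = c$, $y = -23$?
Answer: $- \frac{58}{8747583} \approx -6.6304 \cdot 10^{-6}$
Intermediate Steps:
$F{\left(A \right)} = \frac{1}{2 A}$
$o{\left(I,E \right)} = - 23 I + E \left(-444 + I\right)$ ($o{\left(I,E \right)} = - 23 I + \left(I - 444\right) E = - 23 I + \left(-444 + I\right) E = - 23 I + E \left(-444 + I\right)$)
$\frac{1}{o{\left(F{\left(-29 \right)},P{\left(-12 \right)} \right)} - 156149} = \frac{1}{\left(\left(-444\right) \left(-12\right) - 23 \frac{1}{2 \left(-29\right)} - 12 \frac{1}{2 \left(-29\right)}\right) - 156149} = \frac{1}{\left(5328 - 23 \cdot \frac{1}{2} \left(- \frac{1}{29}\right) - 12 \cdot \frac{1}{2} \left(- \frac{1}{29}\right)\right) - 156149} = \frac{1}{\left(5328 - - \frac{23}{58} - - \frac{6}{29}\right) - 156149} = \frac{1}{\left(5328 + \frac{23}{58} + \frac{6}{29}\right) - 156149} = \frac{1}{\frac{309059}{58} - 156149} = \frac{1}{- \frac{8747583}{58}} = - \frac{58}{8747583}$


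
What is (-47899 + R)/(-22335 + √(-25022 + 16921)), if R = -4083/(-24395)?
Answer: 2609826931137/1216969765277 + 584246011*I*√8101/6084848826385 ≈ 2.1445 + 0.008642*I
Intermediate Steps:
R = 4083/24395 (R = -4083*(-1/24395) = 4083/24395 ≈ 0.16737)
(-47899 + R)/(-22335 + √(-25022 + 16921)) = (-47899 + 4083/24395)/(-22335 + √(-25022 + 16921)) = -1168492022/(24395*(-22335 + √(-8101))) = -1168492022/(24395*(-22335 + I*√8101))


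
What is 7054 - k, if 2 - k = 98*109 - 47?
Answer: 17687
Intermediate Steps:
k = -10633 (k = 2 - (98*109 - 47) = 2 - (10682 - 47) = 2 - 1*10635 = 2 - 10635 = -10633)
7054 - k = 7054 - 1*(-10633) = 7054 + 10633 = 17687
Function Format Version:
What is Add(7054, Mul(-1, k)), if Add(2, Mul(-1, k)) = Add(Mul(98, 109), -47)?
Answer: 17687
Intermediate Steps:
k = -10633 (k = Add(2, Mul(-1, Add(Mul(98, 109), -47))) = Add(2, Mul(-1, Add(10682, -47))) = Add(2, Mul(-1, 10635)) = Add(2, -10635) = -10633)
Add(7054, Mul(-1, k)) = Add(7054, Mul(-1, -10633)) = Add(7054, 10633) = 17687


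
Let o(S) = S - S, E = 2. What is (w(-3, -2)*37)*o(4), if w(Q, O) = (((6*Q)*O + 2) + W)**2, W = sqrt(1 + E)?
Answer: 0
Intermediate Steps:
o(S) = 0
W = sqrt(3) (W = sqrt(1 + 2) = sqrt(3) ≈ 1.7320)
w(Q, O) = (2 + sqrt(3) + 6*O*Q)**2 (w(Q, O) = (((6*Q)*O + 2) + sqrt(3))**2 = ((6*O*Q + 2) + sqrt(3))**2 = ((2 + 6*O*Q) + sqrt(3))**2 = (2 + sqrt(3) + 6*O*Q)**2)
(w(-3, -2)*37)*o(4) = ((2 + sqrt(3) + 6*(-2)*(-3))**2*37)*0 = ((2 + sqrt(3) + 36)**2*37)*0 = ((38 + sqrt(3))**2*37)*0 = (37*(38 + sqrt(3))**2)*0 = 0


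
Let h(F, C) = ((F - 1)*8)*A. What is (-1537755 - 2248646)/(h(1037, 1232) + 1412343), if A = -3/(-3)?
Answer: -3786401/1420631 ≈ -2.6653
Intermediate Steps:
A = 1 (A = -⅓*(-3) = 1)
h(F, C) = -8 + 8*F (h(F, C) = ((F - 1)*8)*1 = ((-1 + F)*8)*1 = (-8 + 8*F)*1 = -8 + 8*F)
(-1537755 - 2248646)/(h(1037, 1232) + 1412343) = (-1537755 - 2248646)/((-8 + 8*1037) + 1412343) = -3786401/((-8 + 8296) + 1412343) = -3786401/(8288 + 1412343) = -3786401/1420631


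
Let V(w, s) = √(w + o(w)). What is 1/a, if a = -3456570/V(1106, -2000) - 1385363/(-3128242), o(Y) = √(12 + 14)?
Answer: 1/(1385363/3128242 - 3456570/√(1106 + √26)) ≈ -9.6435e-6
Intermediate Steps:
o(Y) = √26
V(w, s) = √(w + √26)
a = 1385363/3128242 - 3456570/√(1106 + √26) (a = -3456570/√(1106 + √26) - 1385363/(-3128242) = -3456570/√(1106 + √26) - 1385363*(-1/3128242) = -3456570/√(1106 + √26) + 1385363/3128242 = 1385363/3128242 - 3456570/√(1106 + √26) ≈ -1.0370e+5)
1/a = 1/(1385363/3128242 - 3456570/√(1106 + √26))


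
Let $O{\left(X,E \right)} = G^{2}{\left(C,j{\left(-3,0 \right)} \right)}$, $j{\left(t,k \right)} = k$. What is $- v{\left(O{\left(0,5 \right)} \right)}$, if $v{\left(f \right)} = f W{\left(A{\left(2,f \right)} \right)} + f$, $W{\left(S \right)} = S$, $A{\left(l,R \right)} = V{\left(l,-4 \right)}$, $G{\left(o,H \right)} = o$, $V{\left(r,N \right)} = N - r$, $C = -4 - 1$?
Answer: $125$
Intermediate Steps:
$C = -5$ ($C = -4 - 1 = -5$)
$A{\left(l,R \right)} = -4 - l$
$O{\left(X,E \right)} = 25$ ($O{\left(X,E \right)} = \left(-5\right)^{2} = 25$)
$v{\left(f \right)} = - 5 f$ ($v{\left(f \right)} = f \left(-4 - 2\right) + f = f \left(-6\right) + f = - 6 f + f = - 5 f$)
$- v{\left(O{\left(0,5 \right)} \right)} = - \left(-5\right) 25 = \left(-1\right) \left(-125\right) = 125$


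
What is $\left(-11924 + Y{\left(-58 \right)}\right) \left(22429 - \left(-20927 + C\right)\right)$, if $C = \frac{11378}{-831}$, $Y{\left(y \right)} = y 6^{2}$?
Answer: $- \frac{504995478568}{831} \approx -6.077 \cdot 10^{8}$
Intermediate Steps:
$Y{\left(y \right)} = 36 y$ ($Y{\left(y \right)} = y 36 = 36 y$)
$C = - \frac{11378}{831}$ ($C = 11378 \left(- \frac{1}{831}\right) = - \frac{11378}{831} \approx -13.692$)
$\left(-11924 + Y{\left(-58 \right)}\right) \left(22429 - \left(-20927 + C\right)\right) = \left(-11924 + 36 \left(-58\right)\right) \left(22429 + \left(20927 - - \frac{11378}{831}\right)\right) = \left(-11924 - 2088\right) \left(22429 + \left(20927 + \frac{11378}{831}\right)\right) = - 14012 \left(22429 + \frac{17401715}{831}\right) = \left(-14012\right) \frac{36040214}{831} = - \frac{504995478568}{831}$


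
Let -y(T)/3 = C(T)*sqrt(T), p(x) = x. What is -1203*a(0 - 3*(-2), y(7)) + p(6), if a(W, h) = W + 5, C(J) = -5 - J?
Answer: -13227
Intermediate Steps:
y(T) = -3*sqrt(T)*(-5 - T) (y(T) = -3*(-5 - T)*sqrt(T) = -3*sqrt(T)*(-5 - T))
a(W, h) = 5 + W
-1203*a(0 - 3*(-2), y(7)) + p(6) = -1203*(5 + (0 - 3*(-2))) + 6 = -1203*(5 + (0 + 6)) + 6 = -1203*(5 + 6) + 6 = -1203*11 + 6 = -13233 + 6 = -13227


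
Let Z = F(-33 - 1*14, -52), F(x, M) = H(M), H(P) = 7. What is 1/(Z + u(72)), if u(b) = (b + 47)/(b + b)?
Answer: 144/1127 ≈ 0.12777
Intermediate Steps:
F(x, M) = 7
u(b) = (47 + b)/(2*b) (u(b) = (47 + b)/((2*b)) = (47 + b)*(1/(2*b)) = (47 + b)/(2*b))
Z = 7
1/(Z + u(72)) = 1/(7 + (1/2)*(47 + 72)/72) = 1/(7 + (1/2)*(1/72)*119) = 1/(7 + 119/144) = 1/(1127/144) = 144/1127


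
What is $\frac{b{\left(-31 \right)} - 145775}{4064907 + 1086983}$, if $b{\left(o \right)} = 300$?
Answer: $- \frac{29095}{1030378} \approx -0.028237$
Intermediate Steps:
$\frac{b{\left(-31 \right)} - 145775}{4064907 + 1086983} = \frac{300 - 145775}{4064907 + 1086983} = - \frac{145475}{5151890} = \left(-145475\right) \frac{1}{5151890} = - \frac{29095}{1030378}$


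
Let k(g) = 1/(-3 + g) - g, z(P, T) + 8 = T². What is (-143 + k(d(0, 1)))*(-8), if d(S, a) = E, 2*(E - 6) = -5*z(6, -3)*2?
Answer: 1156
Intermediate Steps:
z(P, T) = -8 + T²
E = 1 (E = 6 + (-5*(-8 + (-3)²)*2)/2 = 6 + (-5*(-8 + 9)*2)/2 = 6 + (-5*1*2)/2 = 6 + (-5*2)/2 = 6 + (½)*(-10) = 6 - 5 = 1)
d(S, a) = 1
(-143 + k(d(0, 1)))*(-8) = (-143 + (1 - 1*1² + 3*1)/(-3 + 1))*(-8) = (-143 + (1 - 1*1 + 3)/(-2))*(-8) = (-143 - (1 - 1 + 3)/2)*(-8) = (-143 - ½*3)*(-8) = (-143 - 3/2)*(-8) = -289/2*(-8) = 1156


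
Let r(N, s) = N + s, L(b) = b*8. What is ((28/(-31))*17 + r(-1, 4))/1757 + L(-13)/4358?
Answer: -3666841/118683593 ≈ -0.030896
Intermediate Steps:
L(b) = 8*b
((28/(-31))*17 + r(-1, 4))/1757 + L(-13)/4358 = ((28/(-31))*17 + (-1 + 4))/1757 + (8*(-13))/4358 = ((28*(-1/31))*17 + 3)*(1/1757) - 104*1/4358 = (-28/31*17 + 3)*(1/1757) - 52/2179 = (-476/31 + 3)*(1/1757) - 52/2179 = -383/31*1/1757 - 52/2179 = -383/54467 - 52/2179 = -3666841/118683593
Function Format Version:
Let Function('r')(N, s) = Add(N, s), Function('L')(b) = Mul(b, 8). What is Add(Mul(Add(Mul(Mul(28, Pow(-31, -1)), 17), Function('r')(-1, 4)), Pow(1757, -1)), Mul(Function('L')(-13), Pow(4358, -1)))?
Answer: Rational(-3666841, 118683593) ≈ -0.030896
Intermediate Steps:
Function('L')(b) = Mul(8, b)
Add(Mul(Add(Mul(Mul(28, Pow(-31, -1)), 17), Function('r')(-1, 4)), Pow(1757, -1)), Mul(Function('L')(-13), Pow(4358, -1))) = Add(Mul(Add(Mul(Mul(28, Pow(-31, -1)), 17), Add(-1, 4)), Pow(1757, -1)), Mul(Mul(8, -13), Pow(4358, -1))) = Add(Mul(Add(Mul(Mul(28, Rational(-1, 31)), 17), 3), Rational(1, 1757)), Mul(-104, Rational(1, 4358))) = Add(Mul(Add(Mul(Rational(-28, 31), 17), 3), Rational(1, 1757)), Rational(-52, 2179)) = Add(Mul(Add(Rational(-476, 31), 3), Rational(1, 1757)), Rational(-52, 2179)) = Add(Mul(Rational(-383, 31), Rational(1, 1757)), Rational(-52, 2179)) = Add(Rational(-383, 54467), Rational(-52, 2179)) = Rational(-3666841, 118683593)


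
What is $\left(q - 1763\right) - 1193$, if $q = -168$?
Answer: $-3124$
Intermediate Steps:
$\left(q - 1763\right) - 1193 = \left(-168 - 1763\right) - 1193 = -1931 - 1193 = -3124$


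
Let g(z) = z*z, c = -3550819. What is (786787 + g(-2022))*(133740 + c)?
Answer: -16659186153409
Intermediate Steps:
g(z) = z²
(786787 + g(-2022))*(133740 + c) = (786787 + (-2022)²)*(133740 - 3550819) = (786787 + 4088484)*(-3417079) = 4875271*(-3417079) = -16659186153409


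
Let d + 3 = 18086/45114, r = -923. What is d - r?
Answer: 20761483/22557 ≈ 920.40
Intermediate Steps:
d = -58628/22557 (d = -3 + 18086/45114 = -3 + 18086*(1/45114) = -3 + 9043/22557 = -58628/22557 ≈ -2.5991)
d - r = -58628/22557 - 1*(-923) = -58628/22557 + 923 = 20761483/22557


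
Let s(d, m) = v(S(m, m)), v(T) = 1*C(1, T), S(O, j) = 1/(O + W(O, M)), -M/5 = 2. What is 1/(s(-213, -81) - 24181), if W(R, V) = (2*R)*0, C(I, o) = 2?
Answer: -1/24179 ≈ -4.1358e-5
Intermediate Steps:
M = -10 (M = -5*2 = -10)
W(R, V) = 0
S(O, j) = 1/O (S(O, j) = 1/(O + 0) = 1/O)
v(T) = 2 (v(T) = 1*2 = 2)
s(d, m) = 2
1/(s(-213, -81) - 24181) = 1/(2 - 24181) = 1/(-24179) = -1/24179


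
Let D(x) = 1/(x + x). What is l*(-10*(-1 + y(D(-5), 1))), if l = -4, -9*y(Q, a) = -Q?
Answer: -364/9 ≈ -40.444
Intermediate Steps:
D(x) = 1/(2*x)
y(Q, a) = Q/9 (y(Q, a) = -(-1)*Q/9 = Q/9)
l*(-10*(-1 + y(D(-5), 1))) = -(-40)*(-1 + ((½)/(-5))/9) = -(-40)*(-1 + ((½)*(-⅕))/9) = -(-40)*(-1 + (⅑)*(-⅒)) = -(-40)*(-1 - 1/90) = -(-40)*(-91)/90 = -4*91/9 = -364/9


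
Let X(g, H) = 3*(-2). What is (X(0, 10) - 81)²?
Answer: 7569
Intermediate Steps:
X(g, H) = -6
(X(0, 10) - 81)² = (-6 - 81)² = (-87)² = 7569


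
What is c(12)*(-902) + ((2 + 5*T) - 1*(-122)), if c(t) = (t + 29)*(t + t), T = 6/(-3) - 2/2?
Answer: -887459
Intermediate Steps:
T = -3 (T = 6*(-1/3) - 2*1/2 = -2 - 1 = -3)
c(t) = 2*t*(29 + t) (c(t) = (29 + t)*(2*t) = 2*t*(29 + t))
c(12)*(-902) + ((2 + 5*T) - 1*(-122)) = (2*12*(29 + 12))*(-902) + ((2 + 5*(-3)) - 1*(-122)) = (2*12*41)*(-902) + ((2 - 15) + 122) = 984*(-902) + (-13 + 122) = -887568 + 109 = -887459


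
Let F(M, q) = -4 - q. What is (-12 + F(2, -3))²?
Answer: 169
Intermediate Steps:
(-12 + F(2, -3))² = (-12 + (-4 - 1*(-3)))² = (-12 + (-4 + 3))² = (-12 - 1)² = (-13)² = 169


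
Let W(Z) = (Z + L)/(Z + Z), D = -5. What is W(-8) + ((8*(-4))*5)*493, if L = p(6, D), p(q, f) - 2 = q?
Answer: -78880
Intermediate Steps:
p(q, f) = 2 + q
L = 8 (L = 2 + 6 = 8)
W(Z) = (8 + Z)/(2*Z) (W(Z) = (Z + 8)/(Z + Z) = (8 + Z)/((2*Z)) = (8 + Z)*(1/(2*Z)) = (8 + Z)/(2*Z))
W(-8) + ((8*(-4))*5)*493 = (½)*(8 - 8)/(-8) + ((8*(-4))*5)*493 = (½)*(-⅛)*0 - 32*5*493 = 0 - 160*493 = 0 - 78880 = -78880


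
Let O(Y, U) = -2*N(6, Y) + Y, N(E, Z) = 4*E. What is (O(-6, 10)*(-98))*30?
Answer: 158760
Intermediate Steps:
O(Y, U) = -48 + Y (O(Y, U) = -8*6 + Y = -2*24 + Y = -48 + Y)
(O(-6, 10)*(-98))*30 = ((-48 - 6)*(-98))*30 = -54*(-98)*30 = 5292*30 = 158760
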